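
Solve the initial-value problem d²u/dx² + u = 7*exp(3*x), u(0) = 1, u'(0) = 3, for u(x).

u = 3*cos(x)/10 + 7*exp(3*x)/10 + 9*sin(x)/10

Characteristic equation r² + 1 = 0 has discriminant (0)² - 4·(1) = -4 < 0, so r = ± i.
Hence u_h = C1*cos(x) + C2*sin(x).
Try u_p = A*exp(3*x). Substituting into the equation and dividing by exp(3*x) gives A = 7/10, so u_p = 7*exp(3*x)/10.
General solution: u = 7*exp(3*x)/10 + C1*cos(x) + C2*sin(x).
Apply the initial conditions: u(0) = 7/10 + C1 = 1 and u'(0) = 21/10 + C2 = 3. Solving gives C1 = 3/10, C2 = 9/10.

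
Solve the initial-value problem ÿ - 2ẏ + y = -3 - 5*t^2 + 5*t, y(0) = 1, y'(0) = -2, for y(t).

y = -23 - 15*t - 5*t**2 + 24*exp(t) - 11*t*exp(t)

Characteristic equation r² - 2r + 1 = 0 has discriminant (-2)² - 4·(1) = 0, so r = 1 is a repeated root.
Hence y_h = (C1 + C2*t)*exp(t).
For the particular solution try y_p = A0 + A1*t + A2*t^2. Substituting and matching coefficients of each power of t gives A0 = -23, A1 = -15, A2 = -5, so y_p = -23 - 15*t - 5*t^2.
General solution: y = -23 - 15*t - 5*t^2 + C1*exp(t) + C2*t*exp(t).
Apply the initial conditions: y(0) = -23 + C1 = 1 and y'(0) = -15 + C1 + C2 = -2. Solving gives C1 = 24, C2 = -11.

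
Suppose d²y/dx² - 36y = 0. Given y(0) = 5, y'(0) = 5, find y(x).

Characteristic equation r² - 36 = 0 factors as (r - 6)(r + 6) = 0, so r = 6, -6.
Hence y_h = C1*exp(6*x) + C2*exp(-6*x).
Apply the initial conditions: y(0) = C1 + C2 = 5 and y'(0) = -6*C2 + 6*C1 = 5. Solving gives C1 = 35/12, C2 = 25/12.

y = 25*exp(-6*x)/12 + 35*exp(6*x)/12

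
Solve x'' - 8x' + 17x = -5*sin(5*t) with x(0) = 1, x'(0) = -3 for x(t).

x = -25*cos(5*t)/208 + 5*sin(5*t)/208 - 1581*exp(4*t)*sin(t)/208 + 233*cos(t)*exp(4*t)/208

Characteristic equation r² - 8r + 17 = 0 has discriminant (-8)² - 4·(17) = -4 < 0, so r = 4 ± i.
Hence x_h = C1*cos(t)*exp(4*t) + C2*exp(4*t)*sin(t).
Try x_p = A*cos(5*t) + B*sin(5*t). Substituting and equating the coefficients of cos(5t) and sin(5t) gives A = -25/208, B = 5/208, so x_p = -25*cos(5*t)/208 + 5*sin(5*t)/208.
General solution: x = -25*cos(5*t)/208 + 5*sin(5*t)/208 + C1*cos(t)*exp(4*t) + C2*exp(4*t)*sin(t).
Apply the initial conditions: x(0) = -25/208 + C1 = 1 and x'(0) = 25/208 + C2 + 4*C1 = -3. Solving gives C1 = 233/208, C2 = -1581/208.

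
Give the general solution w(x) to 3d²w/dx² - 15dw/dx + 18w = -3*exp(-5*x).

w = -exp(-5*x)/56 + C1*exp(2*x) + C2*exp(3*x)

Divide through by 3: w'' - 5w' + 6w = -exp(-5*x).
Characteristic equation r² - 5r + 6 = 0 factors as (r - 2)(r - 3) = 0, so r = 2, 3.
Hence w_h = C1*exp(2*x) + C2*exp(3*x).
Try w_p = A*exp(-5*x). Substituting into the equation and dividing by exp(-5*x) gives A = -1/56, so w_p = -exp(-5*x)/56.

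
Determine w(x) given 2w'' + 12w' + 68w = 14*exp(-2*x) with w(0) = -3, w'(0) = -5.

w = 7*exp(-2*x)/26 - 371*exp(-3*x)*sin(5*x)/130 - 85*cos(5*x)*exp(-3*x)/26

Divide through by 2: w'' + 6w' + 34w = 7*exp(-2*x).
Characteristic equation r² + 6r + 34 = 0 has discriminant (6)² - 4·(34) = -100 < 0, so r = -3 ± 5i.
Hence w_h = C1*cos(5*x)*exp(-3*x) + C2*exp(-3*x)*sin(5*x).
Try w_p = A*exp(-2*x). Substituting into the equation and dividing by exp(-2*x) gives A = 7/26, so w_p = 7*exp(-2*x)/26.
General solution: w = 7*exp(-2*x)/26 + C1*cos(5*x)*exp(-3*x) + C2*exp(-3*x)*sin(5*x).
Apply the initial conditions: w(0) = 7/26 + C1 = -3 and w'(0) = -7/13 - 3*C1 + 5*C2 = -5. Solving gives C1 = -85/26, C2 = -371/130.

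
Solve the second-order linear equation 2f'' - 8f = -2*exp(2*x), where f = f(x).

f = C1*exp(-2*x) + C2*exp(2*x) - x*exp(2*x)/4

Divide through by 2: f'' - 4f = -exp(2*x).
Characteristic equation r² - 4 = 0 factors as (r + 2)(r - 2) = 0, so r = -2, 2.
Hence f_h = C1*exp(-2*x) + C2*exp(2*x).
Since exp(2*x) solves the homogeneous equation (r = 2 is a root of multiplicity 1), multiply the trial by x. Try f_p = A*x*exp(2*x). Substituting into the equation and dividing by exp(2*x) gives A = -1/4, so f_p = -x*exp(2*x)/4.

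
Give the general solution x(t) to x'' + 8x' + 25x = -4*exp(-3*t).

x = -2*exp(-3*t)/5 + C1*cos(3*t)*exp(-4*t) + C2*exp(-4*t)*sin(3*t)

Characteristic equation r² + 8r + 25 = 0 has discriminant (8)² - 4·(25) = -36 < 0, so r = -4 ± 3i.
Hence x_h = C1*cos(3*t)*exp(-4*t) + C2*exp(-4*t)*sin(3*t).
Try x_p = A*exp(-3*t). Substituting into the equation and dividing by exp(-3*t) gives A = -2/5, so x_p = -2*exp(-3*t)/5.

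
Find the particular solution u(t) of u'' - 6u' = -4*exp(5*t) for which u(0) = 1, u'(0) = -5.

Characteristic equation r² - 6r = 0 factors as (r - 6)r = 0, so r = 6, 0.
Hence u_h = C1*exp(6*t) + C2.
Try u_p = A*exp(5*t). Substituting into the equation and dividing by exp(5*t) gives A = 4/5, so u_p = 4*exp(5*t)/5.
General solution: u = C2 + 4*exp(5*t)/5 + C1*exp(6*t).
Apply the initial conditions: u(0) = 4/5 + C1 + C2 = 1 and u'(0) = 4 + 6*C1 = -5. Solving gives C1 = -3/2, C2 = 17/10.

u = 17/10 - 3*exp(6*t)/2 + 4*exp(5*t)/5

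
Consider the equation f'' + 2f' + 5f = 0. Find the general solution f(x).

f = C1*cos(2*x)*exp(-x) + C2*exp(-x)*sin(2*x)

Characteristic equation r² + 2r + 5 = 0 has discriminant (2)² - 4·(5) = -16 < 0, so r = -1 ± 2i.
Hence f_h = C1*cos(2*x)*exp(-x) + C2*exp(-x)*sin(2*x).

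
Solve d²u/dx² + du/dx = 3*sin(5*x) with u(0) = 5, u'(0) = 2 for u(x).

u = 38/5 - 67*exp(-x)/26 - 3*sin(5*x)/26 - 3*cos(5*x)/130

Characteristic equation r² + r = 0 factors as (r + 1)r = 0, so r = -1, 0.
Hence u_h = C1*exp(-x) + C2.
Try u_p = A*cos(5*x) + B*sin(5*x). Substituting and equating the coefficients of cos(5x) and sin(5x) gives A = -3/130, B = -3/26, so u_p = -3*sin(5*x)/26 - 3*cos(5*x)/130.
General solution: u = C2 - 3*sin(5*x)/26 - 3*cos(5*x)/130 + C1*exp(-x).
Apply the initial conditions: u(0) = -3/130 + C1 + C2 = 5 and u'(0) = -15/26 - C1 = 2. Solving gives C1 = -67/26, C2 = 38/5.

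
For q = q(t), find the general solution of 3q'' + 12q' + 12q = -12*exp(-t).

q = -4*exp(-t) + C1*exp(-2*t) + C2*t*exp(-2*t)

Divide through by 3: q'' + 4q' + 4q = -4*exp(-t).
Characteristic equation r² + 4r + 4 = 0 has discriminant (4)² - 4·(4) = 0, so r = -2 is a repeated root.
Hence q_h = (C1 + C2*t)*exp(-2*t).
Try q_p = A*exp(-t). Substituting into the equation and dividing by exp(-t) gives A = -4, so q_p = -4*exp(-t).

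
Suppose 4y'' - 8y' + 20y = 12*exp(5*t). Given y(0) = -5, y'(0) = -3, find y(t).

y = 3*exp(5*t)/20 - 103*cos(2*t)*exp(t)/20 + 7*exp(t)*sin(2*t)/10

Divide through by 4: y'' - 2y' + 5y = 3*exp(5*t).
Characteristic equation r² - 2r + 5 = 0 has discriminant (-2)² - 4·(5) = -16 < 0, so r = 1 ± 2i.
Hence y_h = C1*cos(2*t)*exp(t) + C2*exp(t)*sin(2*t).
Try y_p = A*exp(5*t). Substituting into the equation and dividing by exp(5*t) gives A = 3/20, so y_p = 3*exp(5*t)/20.
General solution: y = 3*exp(5*t)/20 + C1*cos(2*t)*exp(t) + C2*exp(t)*sin(2*t).
Apply the initial conditions: y(0) = 3/20 + C1 = -5 and y'(0) = 3/4 + C1 + 2*C2 = -3. Solving gives C1 = -103/20, C2 = 7/10.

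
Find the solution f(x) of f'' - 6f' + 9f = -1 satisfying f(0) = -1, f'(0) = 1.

Characteristic equation r² - 6r + 9 = 0 has discriminant (-6)² - 4·(9) = 0, so r = 3 is a repeated root.
Hence f_h = (C1 + C2*x)*exp(3*x).
For the particular solution try f_p = A0. Substituting and matching coefficients of each power of x gives A0 = -1/9, so f_p = -1/9.
General solution: f = -1/9 + C1*exp(3*x) + C2*x*exp(3*x).
Apply the initial conditions: f(0) = -1/9 + C1 = -1 and f'(0) = C2 + 3*C1 = 1. Solving gives C1 = -8/9, C2 = 11/3.

f = -1/9 - 8*exp(3*x)/9 + 11*x*exp(3*x)/3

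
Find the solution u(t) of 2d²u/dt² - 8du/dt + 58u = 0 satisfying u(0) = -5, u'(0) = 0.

Divide through by 2: u'' - 4u' + 29u = 0.
Characteristic equation r² - 4r + 29 = 0 has discriminant (-4)² - 4·(29) = -100 < 0, so r = 2 ± 5i.
Hence u_h = C1*cos(5*t)*exp(2*t) + C2*exp(2*t)*sin(5*t).
Apply the initial conditions: u(0) = C1 = -5 and u'(0) = 2*C1 + 5*C2 = 0. Solving gives C1 = -5, C2 = 2.

u = -5*cos(5*t)*exp(2*t) + 2*exp(2*t)*sin(5*t)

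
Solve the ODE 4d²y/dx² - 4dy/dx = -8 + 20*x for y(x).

y = C2 - 3*x - 5*x**2/2 + C1*exp(x)

Divide through by 4: y'' - y' = -2 + 5*x.
Characteristic equation r² - r = 0 factors as (r - 1)r = 0, so r = 1, 0.
Hence y_h = C1*exp(x) + C2.
Since 0 is a characteristic root (multiplicity 1), multiply the polynomial trial by x: try y_p = x*(A0 + A1*x). Substituting and matching coefficients of each power of x gives A0 = -3, A1 = -5/2, so y_p = -3*x - 5*x^2/2.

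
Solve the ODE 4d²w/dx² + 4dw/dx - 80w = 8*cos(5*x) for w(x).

w = -9*cos(5*x)/205 + sin(5*x)/205 + C1*exp(4*x) + C2*exp(-5*x)

Divide through by 4: w'' + w' - 20w = 2*cos(5*x).
Characteristic equation r² + r - 20 = 0 factors as (r - 4)(r + 5) = 0, so r = 4, -5.
Hence w_h = C1*exp(4*x) + C2*exp(-5*x).
Try w_p = A*cos(5*x) + B*sin(5*x). Substituting and equating the coefficients of cos(5x) and sin(5x) gives A = -9/205, B = 1/205, so w_p = -9*cos(5*x)/205 + sin(5*x)/205.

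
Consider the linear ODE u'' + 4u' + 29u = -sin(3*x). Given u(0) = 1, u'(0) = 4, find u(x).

u = -5*sin(3*x)/136 + 3*cos(3*x)/136 + 133*cos(5*x)*exp(-2*x)/136 + 165*exp(-2*x)*sin(5*x)/136

Characteristic equation r² + 4r + 29 = 0 has discriminant (4)² - 4·(29) = -100 < 0, so r = -2 ± 5i.
Hence u_h = C1*cos(5*x)*exp(-2*x) + C2*exp(-2*x)*sin(5*x).
Try u_p = A*cos(3*x) + B*sin(3*x). Substituting and equating the coefficients of cos(3x) and sin(3x) gives A = 3/136, B = -5/136, so u_p = -5*sin(3*x)/136 + 3*cos(3*x)/136.
General solution: u = -5*sin(3*x)/136 + 3*cos(3*x)/136 + C1*cos(5*x)*exp(-2*x) + C2*exp(-2*x)*sin(5*x).
Apply the initial conditions: u(0) = 3/136 + C1 = 1 and u'(0) = -15/136 - 2*C1 + 5*C2 = 4. Solving gives C1 = 133/136, C2 = 165/136.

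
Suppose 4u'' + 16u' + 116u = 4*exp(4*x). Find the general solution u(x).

Divide through by 4: u'' + 4u' + 29u = exp(4*x).
Characteristic equation r² + 4r + 29 = 0 has discriminant (4)² - 4·(29) = -100 < 0, so r = -2 ± 5i.
Hence u_h = C1*cos(5*x)*exp(-2*x) + C2*exp(-2*x)*sin(5*x).
Try u_p = A*exp(4*x). Substituting into the equation and dividing by exp(4*x) gives A = 1/61, so u_p = exp(4*x)/61.

u = exp(4*x)/61 + C1*cos(5*x)*exp(-2*x) + C2*exp(-2*x)*sin(5*x)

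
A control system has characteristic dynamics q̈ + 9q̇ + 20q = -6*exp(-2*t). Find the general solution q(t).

Characteristic equation r² + 9r + 20 = 0 factors as (r + 4)(r + 5) = 0, so r = -4, -5.
Hence q_h = C1*exp(-4*t) + C2*exp(-5*t).
Try q_p = A*exp(-2*t). Substituting into the equation and dividing by exp(-2*t) gives A = -1, so q_p = -exp(-2*t).

q = -exp(-2*t) + C1*exp(-4*t) + C2*exp(-5*t)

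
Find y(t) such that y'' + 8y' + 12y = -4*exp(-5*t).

y = 4*exp(-5*t)/3 + C1*exp(-6*t) + C2*exp(-2*t)

Characteristic equation r² + 8r + 12 = 0 factors as (r + 6)(r + 2) = 0, so r = -6, -2.
Hence y_h = C1*exp(-6*t) + C2*exp(-2*t).
Try y_p = A*exp(-5*t). Substituting into the equation and dividing by exp(-5*t) gives A = 4/3, so y_p = 4*exp(-5*t)/3.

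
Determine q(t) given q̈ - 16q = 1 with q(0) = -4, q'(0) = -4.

Characteristic equation r² - 16 = 0 factors as (r - 4)(r + 4) = 0, so r = 4, -4.
Hence q_h = C1*exp(4*t) + C2*exp(-4*t).
For the particular solution try q_p = A0. Substituting and matching coefficients of each power of t gives A0 = -1/16, so q_p = -1/16.
General solution: q = -1/16 + C1*exp(4*t) + C2*exp(-4*t).
Apply the initial conditions: q(0) = -1/16 + C1 + C2 = -4 and q'(0) = -4*C2 + 4*C1 = -4. Solving gives C1 = -79/32, C2 = -47/32.

q = -1/16 - 79*exp(4*t)/32 - 47*exp(-4*t)/32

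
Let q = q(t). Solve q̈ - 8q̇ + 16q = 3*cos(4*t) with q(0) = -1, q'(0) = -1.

Characteristic equation r² - 8r + 16 = 0 has discriminant (-8)² - 4·(16) = 0, so r = 4 is a repeated root.
Hence q_h = (C1 + C2*t)*exp(4*t).
Try q_p = A*cos(4*t) + B*sin(4*t). Substituting and equating the coefficients of cos(4t) and sin(4t) gives A = 0, B = -3/32, so q_p = -3*sin(4*t)/32.
General solution: q = -3*sin(4*t)/32 + C1*exp(4*t) + C2*t*exp(4*t).
Apply the initial conditions: q(0) = C1 = -1 and q'(0) = -3/8 + C2 + 4*C1 = -1. Solving gives C1 = -1, C2 = 27/8.

q = -exp(4*t) - 3*sin(4*t)/32 + 27*t*exp(4*t)/8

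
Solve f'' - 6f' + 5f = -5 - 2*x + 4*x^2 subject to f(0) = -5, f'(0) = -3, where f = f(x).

Characteristic equation r² - 6r + 5 = 0 factors as (r - 5)(r - 1) = 0, so r = 5, 1.
Hence f_h = C1*exp(5*x) + C2*exp(x).
For the particular solution try f_p = A0 + A1*x + A2*x^2. Substituting and matching coefficients of each power of x gives A0 = 63/125, A1 = 38/25, A2 = 4/5, so f_p = 63/125 + 4*x^2/5 + 38*x/25.
General solution: f = 63/125 + 4*x^2/5 + 38*x/25 + C1*exp(5*x) + C2*exp(x).
Apply the initial conditions: f(0) = 63/125 + C1 + C2 = -5 and f'(0) = 38/25 + C2 + 5*C1 = -3. Solving gives C1 = 123/500, C2 = -23/4.

f = 63/125 - 23*exp(x)/4 + 4*x**2/5 + 38*x/25 + 123*exp(5*x)/500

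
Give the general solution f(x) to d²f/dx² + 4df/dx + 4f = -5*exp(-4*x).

Characteristic equation r² + 4r + 4 = 0 has discriminant (4)² - 4·(4) = 0, so r = -2 is a repeated root.
Hence f_h = (C1 + C2*x)*exp(-2*x).
Try f_p = A*exp(-4*x). Substituting into the equation and dividing by exp(-4*x) gives A = -5/4, so f_p = -5*exp(-4*x)/4.

f = -5*exp(-4*x)/4 + C1*exp(-2*x) + C2*x*exp(-2*x)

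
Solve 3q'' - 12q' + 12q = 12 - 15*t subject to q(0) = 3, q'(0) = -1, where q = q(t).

Divide through by 3: q'' - 4q' + 4q = 4 - 5*t.
Characteristic equation r² - 4r + 4 = 0 has discriminant (-4)² - 4·(4) = 0, so r = 2 is a repeated root.
Hence q_h = (C1 + C2*t)*exp(2*t).
For the particular solution try q_p = A0 + A1*t. Substituting and matching coefficients of each power of t gives A0 = -1/4, A1 = -5/4, so q_p = -1/4 - 5*t/4.
General solution: q = -1/4 - 5*t/4 + C1*exp(2*t) + C2*t*exp(2*t).
Apply the initial conditions: q(0) = -1/4 + C1 = 3 and q'(0) = -5/4 + C2 + 2*C1 = -1. Solving gives C1 = 13/4, C2 = -25/4.

q = -1/4 - 5*t/4 + 13*exp(2*t)/4 - 25*t*exp(2*t)/4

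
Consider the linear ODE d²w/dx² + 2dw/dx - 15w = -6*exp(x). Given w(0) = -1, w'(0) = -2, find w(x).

w = exp(x)/2 - 5*exp(3*x)/4 - exp(-5*x)/4

Characteristic equation r² + 2r - 15 = 0 factors as (r + 5)(r - 3) = 0, so r = -5, 3.
Hence w_h = C1*exp(-5*x) + C2*exp(3*x).
Try w_p = A*exp(x). Substituting into the equation and dividing by exp(x) gives A = 1/2, so w_p = exp(x)/2.
General solution: w = exp(x)/2 + C1*exp(-5*x) + C2*exp(3*x).
Apply the initial conditions: w(0) = 1/2 + C1 + C2 = -1 and w'(0) = 1/2 - 5*C1 + 3*C2 = -2. Solving gives C1 = -1/4, C2 = -5/4.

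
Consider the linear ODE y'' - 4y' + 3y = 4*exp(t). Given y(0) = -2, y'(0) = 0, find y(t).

Characteristic equation r² - 4r + 3 = 0 factors as (r - 1)(r - 3) = 0, so r = 1, 3.
Hence y_h = C1*exp(t) + C2*exp(3*t).
Since exp(t) solves the homogeneous equation (r = 1 is a root of multiplicity 1), multiply the trial by t. Try y_p = A*t*exp(t). Substituting into the equation and dividing by exp(t) gives A = -2, so y_p = -2*t*exp(t).
General solution: y = C1*exp(t) + C2*exp(3*t) - 2*t*exp(t).
Apply the initial conditions: y(0) = C1 + C2 = -2 and y'(0) = -2 + C1 + 3*C2 = 0. Solving gives C1 = -4, C2 = 2.

y = -4*exp(t) + 2*exp(3*t) - 2*t*exp(t)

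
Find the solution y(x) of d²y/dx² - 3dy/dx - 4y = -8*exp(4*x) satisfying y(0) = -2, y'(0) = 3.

y = -63*exp(-x)/25 + 13*exp(4*x)/25 - 8*x*exp(4*x)/5

Characteristic equation r² - 3r - 4 = 0 factors as (r + 1)(r - 4) = 0, so r = -1, 4.
Hence y_h = C1*exp(-x) + C2*exp(4*x).
Since exp(4*x) solves the homogeneous equation (r = 4 is a root of multiplicity 1), multiply the trial by x. Try y_p = A*x*exp(4*x). Substituting into the equation and dividing by exp(4*x) gives A = -8/5, so y_p = -8*x*exp(4*x)/5.
General solution: y = C1*exp(-x) + C2*exp(4*x) - 8*x*exp(4*x)/5.
Apply the initial conditions: y(0) = C1 + C2 = -2 and y'(0) = -8/5 - C1 + 4*C2 = 3. Solving gives C1 = -63/25, C2 = 13/25.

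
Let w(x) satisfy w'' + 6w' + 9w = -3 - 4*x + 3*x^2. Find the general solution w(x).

w = 5/27 - 8*x/9 + x**2/3 + C1*exp(-3*x) + C2*x*exp(-3*x)

Characteristic equation r² + 6r + 9 = 0 has discriminant (6)² - 4·(9) = 0, so r = -3 is a repeated root.
Hence w_h = (C1 + C2*x)*exp(-3*x).
For the particular solution try w_p = A0 + A1*x + A2*x^2. Substituting and matching coefficients of each power of x gives A0 = 5/27, A1 = -8/9, A2 = 1/3, so w_p = 5/27 - 8*x/9 + x^2/3.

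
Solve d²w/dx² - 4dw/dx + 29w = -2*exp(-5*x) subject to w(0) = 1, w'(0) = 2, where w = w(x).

Characteristic equation r² - 4r + 29 = 0 has discriminant (-4)² - 4·(29) = -100 < 0, so r = 2 ± 5i.
Hence w_h = C1*cos(5*x)*exp(2*x) + C2*exp(2*x)*sin(5*x).
Try w_p = A*exp(-5*x). Substituting into the equation and dividing by exp(-5*x) gives A = -1/37, so w_p = -exp(-5*x)/37.
General solution: w = -exp(-5*x)/37 + C1*cos(5*x)*exp(2*x) + C2*exp(2*x)*sin(5*x).
Apply the initial conditions: w(0) = -1/37 + C1 = 1 and w'(0) = 5/37 + 2*C1 + 5*C2 = 2. Solving gives C1 = 38/37, C2 = -7/185.

w = -exp(-5*x)/37 - 7*exp(2*x)*sin(5*x)/185 + 38*cos(5*x)*exp(2*x)/37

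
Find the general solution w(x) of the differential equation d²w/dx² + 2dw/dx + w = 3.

w = 3 + C1*exp(-x) + C2*x*exp(-x)

Characteristic equation r² + 2r + 1 = 0 has discriminant (2)² - 4·(1) = 0, so r = -1 is a repeated root.
Hence w_h = (C1 + C2*x)*exp(-x).
For the particular solution try w_p = A0. Substituting and matching coefficients of each power of x gives A0 = 3, so w_p = 3.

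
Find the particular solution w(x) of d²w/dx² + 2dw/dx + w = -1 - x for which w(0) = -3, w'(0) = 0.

Characteristic equation r² + 2r + 1 = 0 has discriminant (2)² - 4·(1) = 0, so r = -1 is a repeated root.
Hence w_h = (C1 + C2*x)*exp(-x).
For the particular solution try w_p = A0 + A1*x. Substituting and matching coefficients of each power of x gives A0 = 1, A1 = -1, so w_p = 1 - x.
General solution: w = 1 - x + C1*exp(-x) + C2*x*exp(-x).
Apply the initial conditions: w(0) = 1 + C1 = -3 and w'(0) = -1 + C2 - C1 = 0. Solving gives C1 = -4, C2 = -3.

w = 1 - x - 4*exp(-x) - 3*x*exp(-x)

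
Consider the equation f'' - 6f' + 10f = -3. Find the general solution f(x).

f = -3/10 + C1*cos(x)*exp(3*x) + C2*exp(3*x)*sin(x)

Characteristic equation r² - 6r + 10 = 0 has discriminant (-6)² - 4·(10) = -4 < 0, so r = 3 ± i.
Hence f_h = C1*cos(x)*exp(3*x) + C2*exp(3*x)*sin(x).
For the particular solution try f_p = A0. Substituting and matching coefficients of each power of x gives A0 = -3/10, so f_p = -3/10.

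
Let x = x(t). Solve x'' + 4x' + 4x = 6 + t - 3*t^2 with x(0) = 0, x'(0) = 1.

Characteristic equation r² + 4r + 4 = 0 has discriminant (4)² - 4·(4) = 0, so r = -2 is a repeated root.
Hence x_h = (C1 + C2*t)*exp(-2*t).
For the particular solution try x_p = A0 + A1*t + A2*t^2. Substituting and matching coefficients of each power of t gives A0 = 1/8, A1 = 7/4, A2 = -3/4, so x_p = 1/8 - 3*t^2/4 + 7*t/4.
General solution: x = 1/8 - 3*t^2/4 + 7*t/4 + C1*exp(-2*t) + C2*t*exp(-2*t).
Apply the initial conditions: x(0) = 1/8 + C1 = 0 and x'(0) = 7/4 + C2 - 2*C1 = 1. Solving gives C1 = -1/8, C2 = -1.

x = 1/8 - 3*t**2/4 - exp(-2*t)/8 + 7*t/4 - t*exp(-2*t)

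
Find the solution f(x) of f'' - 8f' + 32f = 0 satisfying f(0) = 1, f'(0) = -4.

Characteristic equation r² - 8r + 32 = 0 has discriminant (-8)² - 4·(32) = -64 < 0, so r = 4 ± 4i.
Hence f_h = C1*cos(4*x)*exp(4*x) + C2*exp(4*x)*sin(4*x).
Apply the initial conditions: f(0) = C1 = 1 and f'(0) = 4*C1 + 4*C2 = -4. Solving gives C1 = 1, C2 = -2.

f = cos(4*x)*exp(4*x) - 2*exp(4*x)*sin(4*x)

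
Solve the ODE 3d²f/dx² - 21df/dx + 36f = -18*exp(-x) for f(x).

f = -3*exp(-x)/10 + C1*exp(3*x) + C2*exp(4*x)

Divide through by 3: f'' - 7f' + 12f = -6*exp(-x).
Characteristic equation r² - 7r + 12 = 0 factors as (r - 3)(r - 4) = 0, so r = 3, 4.
Hence f_h = C1*exp(3*x) + C2*exp(4*x).
Try f_p = A*exp(-x). Substituting into the equation and dividing by exp(-x) gives A = -3/10, so f_p = -3*exp(-x)/10.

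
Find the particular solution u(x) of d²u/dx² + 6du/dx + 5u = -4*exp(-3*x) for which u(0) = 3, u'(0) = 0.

Characteristic equation r² + 6r + 5 = 0 factors as (r + 5)(r + 1) = 0, so r = -5, -1.
Hence u_h = C1*exp(-5*x) + C2*exp(-x).
Try u_p = A*exp(-3*x). Substituting into the equation and dividing by exp(-3*x) gives A = 1, so u_p = exp(-3*x).
General solution: u = C1*exp(-5*x) + C2*exp(-x) + exp(-3*x).
Apply the initial conditions: u(0) = 1 + C1 + C2 = 3 and u'(0) = -3 - C2 - 5*C1 = 0. Solving gives C1 = -5/4, C2 = 13/4.

u = -5*exp(-5*x)/4 + 13*exp(-x)/4 + exp(-3*x)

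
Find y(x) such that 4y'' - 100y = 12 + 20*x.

Divide through by 4: y'' - 25y = 3 + 5*x.
Characteristic equation r² - 25 = 0 factors as (r + 5)(r - 5) = 0, so r = -5, 5.
Hence y_h = C1*exp(-5*x) + C2*exp(5*x).
For the particular solution try y_p = A0 + A1*x. Substituting and matching coefficients of each power of x gives A0 = -3/25, A1 = -1/5, so y_p = -3/25 - x/5.

y = -3/25 - x/5 + C1*exp(-5*x) + C2*exp(5*x)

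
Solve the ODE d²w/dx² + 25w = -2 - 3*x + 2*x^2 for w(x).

Characteristic equation r² + 25 = 0 has discriminant (0)² - 4·(25) = -100 < 0, so r = ± 5i.
Hence w_h = C1*cos(5*x) + C2*sin(5*x).
For the particular solution try w_p = A0 + A1*x + A2*x^2. Substituting and matching coefficients of each power of x gives A0 = -54/625, A1 = -3/25, A2 = 2/25, so w_p = -54/625 - 3*x/25 + 2*x^2/25.

w = -54/625 - 3*x/25 + 2*x**2/25 + C1*cos(5*x) + C2*sin(5*x)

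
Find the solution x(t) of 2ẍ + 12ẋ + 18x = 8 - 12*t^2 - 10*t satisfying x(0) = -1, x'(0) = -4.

x = 10/27 - 37*exp(-3*t)/27 - 2*t**2/3 + t/3 - 76*t*exp(-3*t)/9

Divide through by 2: x'' + 6x' + 9x = 4 - 6*t^2 - 5*t.
Characteristic equation r² + 6r + 9 = 0 has discriminant (6)² - 4·(9) = 0, so r = -3 is a repeated root.
Hence x_h = (C1 + C2*t)*exp(-3*t).
For the particular solution try x_p = A0 + A1*t + A2*t^2. Substituting and matching coefficients of each power of t gives A0 = 10/27, A1 = 1/3, A2 = -2/3, so x_p = 10/27 - 2*t^2/3 + t/3.
General solution: x = 10/27 - 2*t^2/3 + t/3 + C1*exp(-3*t) + C2*t*exp(-3*t).
Apply the initial conditions: x(0) = 10/27 + C1 = -1 and x'(0) = 1/3 + C2 - 3*C1 = -4. Solving gives C1 = -37/27, C2 = -76/9.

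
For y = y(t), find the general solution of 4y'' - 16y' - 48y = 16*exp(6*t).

Divide through by 4: y'' - 4y' - 12y = 4*exp(6*t).
Characteristic equation r² - 4r - 12 = 0 factors as (r + 2)(r - 6) = 0, so r = -2, 6.
Hence y_h = C1*exp(-2*t) + C2*exp(6*t).
Since exp(6*t) solves the homogeneous equation (r = 6 is a root of multiplicity 1), multiply the trial by t. Try y_p = A*t*exp(6*t). Substituting into the equation and dividing by exp(6*t) gives A = 1/2, so y_p = t*exp(6*t)/2.

y = C1*exp(-2*t) + C2*exp(6*t) + t*exp(6*t)/2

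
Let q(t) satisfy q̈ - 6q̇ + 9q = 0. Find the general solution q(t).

q = C1*exp(3*t) + C2*t*exp(3*t)

Characteristic equation r² - 6r + 9 = 0 has discriminant (-6)² - 4·(9) = 0, so r = 3 is a repeated root.
Hence q_h = (C1 + C2*t)*exp(3*t).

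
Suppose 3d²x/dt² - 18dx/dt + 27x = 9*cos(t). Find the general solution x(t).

x = -9*sin(t)/50 + 6*cos(t)/25 + C1*exp(3*t) + C2*t*exp(3*t)

Divide through by 3: x'' - 6x' + 9x = 3*cos(t).
Characteristic equation r² - 6r + 9 = 0 has discriminant (-6)² - 4·(9) = 0, so r = 3 is a repeated root.
Hence x_h = (C1 + C2*t)*exp(3*t).
Try x_p = A*cos(t) + B*sin(t). Substituting and equating the coefficients of cos(t) and sin(t) gives A = 6/25, B = -9/50, so x_p = -9*sin(t)/50 + 6*cos(t)/25.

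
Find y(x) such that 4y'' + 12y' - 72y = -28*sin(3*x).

y = 7*sin(3*x)/30 + 7*cos(3*x)/90 + C1*exp(3*x) + C2*exp(-6*x)

Divide through by 4: y'' + 3y' - 18y = -7*sin(3*x).
Characteristic equation r² + 3r - 18 = 0 factors as (r - 3)(r + 6) = 0, so r = 3, -6.
Hence y_h = C1*exp(3*x) + C2*exp(-6*x).
Try y_p = A*cos(3*x) + B*sin(3*x). Substituting and equating the coefficients of cos(3x) and sin(3x) gives A = 7/90, B = 7/30, so y_p = 7*sin(3*x)/30 + 7*cos(3*x)/90.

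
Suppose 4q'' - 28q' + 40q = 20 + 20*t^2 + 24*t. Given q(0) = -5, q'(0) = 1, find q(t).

q = 131/100 + t**2/2 - 125*exp(2*t)/12 + 13*t/10 + 308*exp(5*t)/75

Divide through by 4: q'' - 7q' + 10q = 5 + 5*t^2 + 6*t.
Characteristic equation r² - 7r + 10 = 0 factors as (r - 5)(r - 2) = 0, so r = 5, 2.
Hence q_h = C1*exp(5*t) + C2*exp(2*t).
For the particular solution try q_p = A0 + A1*t + A2*t^2. Substituting and matching coefficients of each power of t gives A0 = 131/100, A1 = 13/10, A2 = 1/2, so q_p = 131/100 + t^2/2 + 13*t/10.
General solution: q = 131/100 + t^2/2 + 13*t/10 + C1*exp(5*t) + C2*exp(2*t).
Apply the initial conditions: q(0) = 131/100 + C1 + C2 = -5 and q'(0) = 13/10 + 2*C2 + 5*C1 = 1. Solving gives C1 = 308/75, C2 = -125/12.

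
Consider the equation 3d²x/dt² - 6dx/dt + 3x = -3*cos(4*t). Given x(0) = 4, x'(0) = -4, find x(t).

x = 8*sin(4*t)/289 + 15*cos(4*t)/289 + 1141*exp(t)/289 - 137*t*exp(t)/17

Divide through by 3: x'' - 2x' + x = -cos(4*t).
Characteristic equation r² - 2r + 1 = 0 has discriminant (-2)² - 4·(1) = 0, so r = 1 is a repeated root.
Hence x_h = (C1 + C2*t)*exp(t).
Try x_p = A*cos(4*t) + B*sin(4*t). Substituting and equating the coefficients of cos(4t) and sin(4t) gives A = 15/289, B = 8/289, so x_p = 8*sin(4*t)/289 + 15*cos(4*t)/289.
General solution: x = 8*sin(4*t)/289 + 15*cos(4*t)/289 + C1*exp(t) + C2*t*exp(t).
Apply the initial conditions: x(0) = 15/289 + C1 = 4 and x'(0) = 32/289 + C1 + C2 = -4. Solving gives C1 = 1141/289, C2 = -137/17.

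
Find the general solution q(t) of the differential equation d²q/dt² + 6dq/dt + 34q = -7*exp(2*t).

Characteristic equation r² + 6r + 34 = 0 has discriminant (6)² - 4·(34) = -100 < 0, so r = -3 ± 5i.
Hence q_h = C1*cos(5*t)*exp(-3*t) + C2*exp(-3*t)*sin(5*t).
Try q_p = A*exp(2*t). Substituting into the equation and dividing by exp(2*t) gives A = -7/50, so q_p = -7*exp(2*t)/50.

q = -7*exp(2*t)/50 + C1*cos(5*t)*exp(-3*t) + C2*exp(-3*t)*sin(5*t)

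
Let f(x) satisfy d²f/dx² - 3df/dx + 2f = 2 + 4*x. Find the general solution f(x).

f = 4 + 2*x + C1*exp(2*x) + C2*exp(x)

Characteristic equation r² - 3r + 2 = 0 factors as (r - 2)(r - 1) = 0, so r = 2, 1.
Hence f_h = C1*exp(2*x) + C2*exp(x).
For the particular solution try f_p = A0 + A1*x. Substituting and matching coefficients of each power of x gives A0 = 4, A1 = 2, so f_p = 4 + 2*x.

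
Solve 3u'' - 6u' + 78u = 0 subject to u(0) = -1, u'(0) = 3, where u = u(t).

Divide through by 3: u'' - 2u' + 26u = 0.
Characteristic equation r² - 2r + 26 = 0 has discriminant (-2)² - 4·(26) = -100 < 0, so r = 1 ± 5i.
Hence u_h = C1*cos(5*t)*exp(t) + C2*exp(t)*sin(5*t).
Apply the initial conditions: u(0) = C1 = -1 and u'(0) = C1 + 5*C2 = 3. Solving gives C1 = -1, C2 = 4/5.

u = -cos(5*t)*exp(t) + 4*exp(t)*sin(5*t)/5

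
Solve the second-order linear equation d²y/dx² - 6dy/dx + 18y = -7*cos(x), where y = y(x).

y = -119*cos(x)/325 + 42*sin(x)/325 + C1*cos(3*x)*exp(3*x) + C2*exp(3*x)*sin(3*x)

Characteristic equation r² - 6r + 18 = 0 has discriminant (-6)² - 4·(18) = -36 < 0, so r = 3 ± 3i.
Hence y_h = C1*cos(3*x)*exp(3*x) + C2*exp(3*x)*sin(3*x).
Try y_p = A*cos(x) + B*sin(x). Substituting and equating the coefficients of cos(x) and sin(x) gives A = -119/325, B = 42/325, so y_p = -119*cos(x)/325 + 42*sin(x)/325.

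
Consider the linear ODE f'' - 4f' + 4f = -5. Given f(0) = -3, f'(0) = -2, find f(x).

f = -5/4 - 7*exp(2*x)/4 + 3*x*exp(2*x)/2

Characteristic equation r² - 4r + 4 = 0 has discriminant (-4)² - 4·(4) = 0, so r = 2 is a repeated root.
Hence f_h = (C1 + C2*x)*exp(2*x).
For the particular solution try f_p = A0. Substituting and matching coefficients of each power of x gives A0 = -5/4, so f_p = -5/4.
General solution: f = -5/4 + C1*exp(2*x) + C2*x*exp(2*x).
Apply the initial conditions: f(0) = -5/4 + C1 = -3 and f'(0) = C2 + 2*C1 = -2. Solving gives C1 = -7/4, C2 = 3/2.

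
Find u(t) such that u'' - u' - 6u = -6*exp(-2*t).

u = C1*exp(3*t) + C2*exp(-2*t) + 6*t*exp(-2*t)/5

Characteristic equation r² - r - 6 = 0 factors as (r - 3)(r + 2) = 0, so r = 3, -2.
Hence u_h = C1*exp(3*t) + C2*exp(-2*t).
Since exp(-2*t) solves the homogeneous equation (r = -2 is a root of multiplicity 1), multiply the trial by t. Try u_p = A*t*exp(-2*t). Substituting into the equation and dividing by exp(-2*t) gives A = 6/5, so u_p = 6*t*exp(-2*t)/5.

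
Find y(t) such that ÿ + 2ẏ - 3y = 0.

Characteristic equation r² + 2r - 3 = 0 factors as (r + 3)(r - 1) = 0, so r = -3, 1.
Hence y_h = C1*exp(-3*t) + C2*exp(t).

y = C1*exp(-3*t) + C2*exp(t)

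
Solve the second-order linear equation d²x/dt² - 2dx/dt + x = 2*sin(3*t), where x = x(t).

Characteristic equation r² - 2r + 1 = 0 has discriminant (-2)² - 4·(1) = 0, so r = 1 is a repeated root.
Hence x_h = (C1 + C2*t)*exp(t).
Try x_p = A*cos(3*t) + B*sin(3*t). Substituting and equating the coefficients of cos(3t) and sin(3t) gives A = 3/25, B = -4/25, so x_p = -4*sin(3*t)/25 + 3*cos(3*t)/25.

x = -4*sin(3*t)/25 + 3*cos(3*t)/25 + C1*exp(t) + C2*t*exp(t)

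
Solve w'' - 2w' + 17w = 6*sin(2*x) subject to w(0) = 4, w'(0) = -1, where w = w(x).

w = 24*cos(2*x)/185 + 78*sin(2*x)/185 - 1057*exp(x)*sin(4*x)/740 + 716*cos(4*x)*exp(x)/185

Characteristic equation r² - 2r + 17 = 0 has discriminant (-2)² - 4·(17) = -64 < 0, so r = 1 ± 4i.
Hence w_h = C1*cos(4*x)*exp(x) + C2*exp(x)*sin(4*x).
Try w_p = A*cos(2*x) + B*sin(2*x). Substituting and equating the coefficients of cos(2x) and sin(2x) gives A = 24/185, B = 78/185, so w_p = 24*cos(2*x)/185 + 78*sin(2*x)/185.
General solution: w = 24*cos(2*x)/185 + 78*sin(2*x)/185 + C1*cos(4*x)*exp(x) + C2*exp(x)*sin(4*x).
Apply the initial conditions: w(0) = 24/185 + C1 = 4 and w'(0) = 156/185 + C1 + 4*C2 = -1. Solving gives C1 = 716/185, C2 = -1057/740.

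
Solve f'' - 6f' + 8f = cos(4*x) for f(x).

f = -3*sin(4*x)/80 - cos(4*x)/80 + C1*exp(2*x) + C2*exp(4*x)

Characteristic equation r² - 6r + 8 = 0 factors as (r - 2)(r - 4) = 0, so r = 2, 4.
Hence f_h = C1*exp(2*x) + C2*exp(4*x).
Try f_p = A*cos(4*x) + B*sin(4*x). Substituting and equating the coefficients of cos(4x) and sin(4x) gives A = -1/80, B = -3/80, so f_p = -3*sin(4*x)/80 - cos(4*x)/80.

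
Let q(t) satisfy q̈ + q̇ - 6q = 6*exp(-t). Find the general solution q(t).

q = -exp(-t) + C1*exp(-3*t) + C2*exp(2*t)

Characteristic equation r² + r - 6 = 0 factors as (r + 3)(r - 2) = 0, so r = -3, 2.
Hence q_h = C1*exp(-3*t) + C2*exp(2*t).
Try q_p = A*exp(-t). Substituting into the equation and dividing by exp(-t) gives A = -1, so q_p = -exp(-t).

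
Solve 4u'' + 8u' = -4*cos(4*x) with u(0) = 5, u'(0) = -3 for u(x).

u = 7/2 - sin(4*x)/40 + cos(4*x)/20 + 29*exp(-2*x)/20

Divide through by 4: u'' + 2u' = -cos(4*x).
Characteristic equation r² + 2r = 0 factors as (r + 2)r = 0, so r = -2, 0.
Hence u_h = C1*exp(-2*x) + C2.
Try u_p = A*cos(4*x) + B*sin(4*x). Substituting and equating the coefficients of cos(4x) and sin(4x) gives A = 1/20, B = -1/40, so u_p = -sin(4*x)/40 + cos(4*x)/20.
General solution: u = C2 - sin(4*x)/40 + cos(4*x)/20 + C1*exp(-2*x).
Apply the initial conditions: u(0) = 1/20 + C1 + C2 = 5 and u'(0) = -1/10 - 2*C1 = -3. Solving gives C1 = 29/20, C2 = 7/2.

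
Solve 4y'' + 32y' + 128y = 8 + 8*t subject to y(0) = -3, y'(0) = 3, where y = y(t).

Divide through by 4: y'' + 8y' + 32y = 2 + 2*t.
Characteristic equation r² + 8r + 32 = 0 has discriminant (8)² - 4·(32) = -64 < 0, so r = -4 ± 4i.
Hence y_h = C1*cos(4*t)*exp(-4*t) + C2*exp(-4*t)*sin(4*t).
For the particular solution try y_p = A0 + A1*t. Substituting and matching coefficients of each power of t gives A0 = 3/64, A1 = 1/16, so y_p = 3/64 + t/16.
General solution: y = 3/64 + t/16 + C1*cos(4*t)*exp(-4*t) + C2*exp(-4*t)*sin(4*t).
Apply the initial conditions: y(0) = 3/64 + C1 = -3 and y'(0) = 1/16 - 4*C1 + 4*C2 = 3. Solving gives C1 = -195/64, C2 = -37/16.

y = 3/64 + t/16 - 195*cos(4*t)*exp(-4*t)/64 - 37*exp(-4*t)*sin(4*t)/16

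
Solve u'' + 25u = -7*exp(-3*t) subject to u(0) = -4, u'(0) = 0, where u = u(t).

u = -129*cos(5*t)/34 - 21*sin(5*t)/170 - 7*exp(-3*t)/34

Characteristic equation r² + 25 = 0 has discriminant (0)² - 4·(25) = -100 < 0, so r = ± 5i.
Hence u_h = C1*cos(5*t) + C2*sin(5*t).
Try u_p = A*exp(-3*t). Substituting into the equation and dividing by exp(-3*t) gives A = -7/34, so u_p = -7*exp(-3*t)/34.
General solution: u = -7*exp(-3*t)/34 + C1*cos(5*t) + C2*sin(5*t).
Apply the initial conditions: u(0) = -7/34 + C1 = -4 and u'(0) = 21/34 + 5*C2 = 0. Solving gives C1 = -129/34, C2 = -21/170.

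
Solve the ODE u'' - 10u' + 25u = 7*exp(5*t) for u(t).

u = C1*exp(5*t) + 7*t**2*exp(5*t)/2 + C2*t*exp(5*t)

Characteristic equation r² - 10r + 25 = 0 has discriminant (-10)² - 4·(25) = 0, so r = 5 is a repeated root.
Hence u_h = (C1 + C2*t)*exp(5*t).
Since exp(5*t) solves the homogeneous equation (r = 5 is a root of multiplicity 2), multiply the trial by t^2. Try u_p = A*t^2*exp(5*t). Substituting into the equation and dividing by exp(5*t) gives A = 7/2, so u_p = 7*t^2*exp(5*t)/2.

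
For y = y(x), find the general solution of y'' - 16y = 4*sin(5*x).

Characteristic equation r² - 16 = 0 factors as (r - 4)(r + 4) = 0, so r = 4, -4.
Hence y_h = C1*exp(4*x) + C2*exp(-4*x).
Try y_p = A*cos(5*x) + B*sin(5*x). Substituting and equating the coefficients of cos(5x) and sin(5x) gives A = 0, B = -4/41, so y_p = -4*sin(5*x)/41.

y = -4*sin(5*x)/41 + C1*exp(4*x) + C2*exp(-4*x)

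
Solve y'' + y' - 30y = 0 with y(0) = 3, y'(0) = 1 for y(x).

Characteristic equation r² + r - 30 = 0 factors as (r + 6)(r - 5) = 0, so r = -6, 5.
Hence y_h = C1*exp(-6*x) + C2*exp(5*x).
Apply the initial conditions: y(0) = C1 + C2 = 3 and y'(0) = -6*C1 + 5*C2 = 1. Solving gives C1 = 14/11, C2 = 19/11.

y = 14*exp(-6*x)/11 + 19*exp(5*x)/11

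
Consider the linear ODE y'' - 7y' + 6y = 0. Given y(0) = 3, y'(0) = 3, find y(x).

Characteristic equation r² - 7r + 6 = 0 factors as (r - 1)(r - 6) = 0, so r = 1, 6.
Hence y_h = C1*exp(x) + C2*exp(6*x).
Apply the initial conditions: y(0) = C1 + C2 = 3 and y'(0) = C1 + 6*C2 = 3. Solving gives C1 = 3, C2 = 0.

y = 3*exp(x)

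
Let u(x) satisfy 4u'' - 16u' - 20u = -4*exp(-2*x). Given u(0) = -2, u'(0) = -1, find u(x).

Divide through by 4: u'' - 4u' - 5u = -exp(-2*x).
Characteristic equation r² - 4r - 5 = 0 factors as (r + 1)(r - 5) = 0, so r = -1, 5.
Hence u_h = C1*exp(-x) + C2*exp(5*x).
Try u_p = A*exp(-2*x). Substituting into the equation and dividing by exp(-2*x) gives A = -1/7, so u_p = -exp(-2*x)/7.
General solution: u = -exp(-2*x)/7 + C1*exp(-x) + C2*exp(5*x).
Apply the initial conditions: u(0) = -1/7 + C1 + C2 = -2 and u'(0) = 2/7 - C1 + 5*C2 = -1. Solving gives C1 = -4/3, C2 = -11/21.

u = -11*exp(5*x)/21 - 4*exp(-x)/3 - exp(-2*x)/7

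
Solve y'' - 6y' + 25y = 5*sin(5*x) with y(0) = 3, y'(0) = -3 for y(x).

Characteristic equation r² - 6r + 25 = 0 has discriminant (-6)² - 4·(25) = -64 < 0, so r = 3 ± 4i.
Hence y_h = C1*cos(4*x)*exp(3*x) + C2*exp(3*x)*sin(4*x).
Try y_p = A*cos(5*x) + B*sin(5*x). Substituting and equating the coefficients of cos(5x) and sin(5x) gives A = 1/6, B = 0, so y_p = cos(5*x)/6.
General solution: y = cos(5*x)/6 + C1*cos(4*x)*exp(3*x) + C2*exp(3*x)*sin(4*x).
Apply the initial conditions: y(0) = 1/6 + C1 = 3 and y'(0) = 3*C1 + 4*C2 = -3. Solving gives C1 = 17/6, C2 = -23/8.

y = cos(5*x)/6 - 23*exp(3*x)*sin(4*x)/8 + 17*cos(4*x)*exp(3*x)/6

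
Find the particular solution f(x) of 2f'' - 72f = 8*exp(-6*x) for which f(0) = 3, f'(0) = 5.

Divide through by 2: f'' - 36f = 4*exp(-6*x).
Characteristic equation r² - 36 = 0 factors as (r + 6)(r - 6) = 0, so r = -6, 6.
Hence f_h = C1*exp(-6*x) + C2*exp(6*x).
Since exp(-6*x) solves the homogeneous equation (r = -6 is a root of multiplicity 1), multiply the trial by x. Try f_p = A*x*exp(-6*x). Substituting into the equation and dividing by exp(-6*x) gives A = -1/3, so f_p = -x*exp(-6*x)/3.
General solution: f = C1*exp(-6*x) + C2*exp(6*x) - x*exp(-6*x)/3.
Apply the initial conditions: f(0) = C1 + C2 = 3 and f'(0) = -1/3 - 6*C1 + 6*C2 = 5. Solving gives C1 = 19/18, C2 = 35/18.

f = 19*exp(-6*x)/18 + 35*exp(6*x)/18 - x*exp(-6*x)/3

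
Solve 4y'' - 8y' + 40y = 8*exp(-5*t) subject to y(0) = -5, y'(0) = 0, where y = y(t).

Divide through by 4: y'' - 2y' + 10y = 2*exp(-5*t).
Characteristic equation r² - 2r + 10 = 0 has discriminant (-2)² - 4·(10) = -36 < 0, so r = 1 ± 3i.
Hence y_h = C1*cos(3*t)*exp(t) + C2*exp(t)*sin(3*t).
Try y_p = A*exp(-5*t). Substituting into the equation and dividing by exp(-5*t) gives A = 2/45, so y_p = 2*exp(-5*t)/45.
General solution: y = 2*exp(-5*t)/45 + C1*cos(3*t)*exp(t) + C2*exp(t)*sin(3*t).
Apply the initial conditions: y(0) = 2/45 + C1 = -5 and y'(0) = -2/9 + C1 + 3*C2 = 0. Solving gives C1 = -227/45, C2 = 79/45.

y = 2*exp(-5*t)/45 - 227*cos(3*t)*exp(t)/45 + 79*exp(t)*sin(3*t)/45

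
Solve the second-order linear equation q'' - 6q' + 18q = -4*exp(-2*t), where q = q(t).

q = -2*exp(-2*t)/17 + C1*cos(3*t)*exp(3*t) + C2*exp(3*t)*sin(3*t)

Characteristic equation r² - 6r + 18 = 0 has discriminant (-6)² - 4·(18) = -36 < 0, so r = 3 ± 3i.
Hence q_h = C1*cos(3*t)*exp(3*t) + C2*exp(3*t)*sin(3*t).
Try q_p = A*exp(-2*t). Substituting into the equation and dividing by exp(-2*t) gives A = -2/17, so q_p = -2*exp(-2*t)/17.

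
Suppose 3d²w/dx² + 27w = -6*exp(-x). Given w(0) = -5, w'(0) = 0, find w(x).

w = -24*cos(3*x)/5 - exp(-x)/5 - sin(3*x)/15

Divide through by 3: w'' + 9w = -2*exp(-x).
Characteristic equation r² + 9 = 0 has discriminant (0)² - 4·(9) = -36 < 0, so r = ± 3i.
Hence w_h = C1*cos(3*x) + C2*sin(3*x).
Try w_p = A*exp(-x). Substituting into the equation and dividing by exp(-x) gives A = -1/5, so w_p = -exp(-x)/5.
General solution: w = -exp(-x)/5 + C1*cos(3*x) + C2*sin(3*x).
Apply the initial conditions: w(0) = -1/5 + C1 = -5 and w'(0) = 1/5 + 3*C2 = 0. Solving gives C1 = -24/5, C2 = -1/15.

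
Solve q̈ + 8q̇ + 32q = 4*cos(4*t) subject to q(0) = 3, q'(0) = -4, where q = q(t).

Characteristic equation r² + 8r + 32 = 0 has discriminant (8)² - 4·(32) = -64 < 0, so r = -4 ± 4i.
Hence q_h = C1*cos(4*t)*exp(-4*t) + C2*exp(-4*t)*sin(4*t).
Try q_p = A*cos(4*t) + B*sin(4*t). Substituting and equating the coefficients of cos(4t) and sin(4t) gives A = 1/20, B = 1/10, so q_p = sin(4*t)/10 + cos(4*t)/20.
General solution: q = sin(4*t)/10 + cos(4*t)/20 + C1*cos(4*t)*exp(-4*t) + C2*exp(-4*t)*sin(4*t).
Apply the initial conditions: q(0) = 1/20 + C1 = 3 and q'(0) = 2/5 - 4*C1 + 4*C2 = -4. Solving gives C1 = 59/20, C2 = 37/20.

q = sin(4*t)/10 + cos(4*t)/20 + 37*exp(-4*t)*sin(4*t)/20 + 59*cos(4*t)*exp(-4*t)/20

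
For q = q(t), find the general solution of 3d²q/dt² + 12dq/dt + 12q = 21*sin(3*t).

Divide through by 3: q'' + 4q' + 4q = 7*sin(3*t).
Characteristic equation r² + 4r + 4 = 0 has discriminant (4)² - 4·(4) = 0, so r = -2 is a repeated root.
Hence q_h = (C1 + C2*t)*exp(-2*t).
Try q_p = A*cos(3*t) + B*sin(3*t). Substituting and equating the coefficients of cos(3t) and sin(3t) gives A = -84/169, B = -35/169, so q_p = -84*cos(3*t)/169 - 35*sin(3*t)/169.

q = -84*cos(3*t)/169 - 35*sin(3*t)/169 + C1*exp(-2*t) + C2*t*exp(-2*t)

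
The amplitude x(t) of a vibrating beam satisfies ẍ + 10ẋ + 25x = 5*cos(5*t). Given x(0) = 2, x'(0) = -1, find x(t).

x = 2*exp(-5*t) + sin(5*t)/10 + 17*t*exp(-5*t)/2

Characteristic equation r² + 10r + 25 = 0 has discriminant (10)² - 4·(25) = 0, so r = -5 is a repeated root.
Hence x_h = (C1 + C2*t)*exp(-5*t).
Try x_p = A*cos(5*t) + B*sin(5*t). Substituting and equating the coefficients of cos(5t) and sin(5t) gives A = 0, B = 1/10, so x_p = sin(5*t)/10.
General solution: x = sin(5*t)/10 + C1*exp(-5*t) + C2*t*exp(-5*t).
Apply the initial conditions: x(0) = C1 = 2 and x'(0) = 1/2 + C2 - 5*C1 = -1. Solving gives C1 = 2, C2 = 17/2.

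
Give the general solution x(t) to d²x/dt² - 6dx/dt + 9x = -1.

Characteristic equation r² - 6r + 9 = 0 has discriminant (-6)² - 4·(9) = 0, so r = 3 is a repeated root.
Hence x_h = (C1 + C2*t)*exp(3*t).
For the particular solution try x_p = A0. Substituting and matching coefficients of each power of t gives A0 = -1/9, so x_p = -1/9.

x = -1/9 + C1*exp(3*t) + C2*t*exp(3*t)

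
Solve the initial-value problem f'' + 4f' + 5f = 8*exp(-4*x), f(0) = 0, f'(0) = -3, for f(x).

f = 8*exp(-4*x)/5 - 8*cos(x)*exp(-2*x)/5 + exp(-2*x)*sin(x)/5

Characteristic equation r² + 4r + 5 = 0 has discriminant (4)² - 4·(5) = -4 < 0, so r = -2 ± i.
Hence f_h = C1*cos(x)*exp(-2*x) + C2*exp(-2*x)*sin(x).
Try f_p = A*exp(-4*x). Substituting into the equation and dividing by exp(-4*x) gives A = 8/5, so f_p = 8*exp(-4*x)/5.
General solution: f = 8*exp(-4*x)/5 + C1*cos(x)*exp(-2*x) + C2*exp(-2*x)*sin(x).
Apply the initial conditions: f(0) = 8/5 + C1 = 0 and f'(0) = -32/5 + C2 - 2*C1 = -3. Solving gives C1 = -8/5, C2 = 1/5.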